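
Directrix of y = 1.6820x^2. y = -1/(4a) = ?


a = 1.6820
1/(4a) = 0.1486
directrix: y = -0.1486 = -0.1486

y = -0.1486


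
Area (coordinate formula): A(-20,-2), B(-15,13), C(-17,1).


-20*(13-1) = -240
-15*(1+ 2) = -45
-17*(-2-13) = 255
sum = -30
Area = |-30|/2 = 15.0000

15.0000 sq units


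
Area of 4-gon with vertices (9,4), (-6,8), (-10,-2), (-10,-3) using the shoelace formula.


sum(xi*y_{i+1}) = 9*8 - 6*(-2) - 10*(-3) - 10*4 = 74
sum(yi*x_{i+1}) = 4*(-6) + 8*(-10) - 2*(-10) - 3*9 = -111
Area = |74 + 111|/2 = 185/2 = 92.5000

92.5000 sq units


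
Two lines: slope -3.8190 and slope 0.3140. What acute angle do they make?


m1-m2 = -4.133
1+m1*m2 = -0.199166
tan(theta) = |-4.133/(-0.199166)| = 20.751534
theta = arctan(|-4.133/(-0.199166)|) = 87.2411 degrees (acute angle)

87.2411 degrees


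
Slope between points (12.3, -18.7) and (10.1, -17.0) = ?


dy = -17.0 + 18.7 = 1.7
dx = 10.1 - 12.3 = -2.2
m = 1.7/(-2.2) = -0.7727

m = -0.7727


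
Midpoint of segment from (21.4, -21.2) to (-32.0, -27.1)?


Mx = (21.4 - 32.0)/2 = -10.6/2 = -5.3000
My = (-21.2 - 27.1)/2 = -48.3/2 = -24.1500

(-5.3000, -24.1500)


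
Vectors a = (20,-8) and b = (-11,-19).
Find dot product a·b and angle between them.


a·b = 20*(-11) - 8*(-19) = -220 + 152 = -68
|a| = sqrt(400+64) = 21.5407
|b| = sqrt(121+361) = 21.9545
cos(theta) = -68/(sqrt(464)*sqrt(482)) = -68/sqrt(223648) = -0.143789
theta = arccos(-68/sqrt(223648)) = 98.2672 degrees

a·b = -68, theta = 98.2672 deg


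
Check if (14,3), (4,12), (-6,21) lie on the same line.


14*(12-21) + 4*(21-3) - 6*(3-12)
= -126 + 72 + 54 = 0

Yes, collinear (determinant = 0)


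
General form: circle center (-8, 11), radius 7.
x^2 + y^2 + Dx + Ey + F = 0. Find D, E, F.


(x+ 8)^2 + (y-11)^2 = 7^2
D = -2h = 16, E = -2k = -22
F = h^2+k^2-r^2 = 64+121-49 = 136

D = 16, E = -22, F = 136


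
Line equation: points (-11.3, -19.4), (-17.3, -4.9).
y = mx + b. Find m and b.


m = (14.5)/(-6.0) = -2.4167
b = y1 - m*x1 = -19.4 - (14.5*(-11.3))/(-6.0) = -19.4 - 27.3083 = -46.7083

y = -2.4167x - 46.7083


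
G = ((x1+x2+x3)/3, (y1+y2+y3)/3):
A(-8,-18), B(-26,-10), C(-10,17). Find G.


Gx = (-8- 26- 10)/3 = -44/3 = -14.6667
Gy = (-18- 10+17)/3 = -11/3 = -3.6667

G = (-14.6667, -3.6667)


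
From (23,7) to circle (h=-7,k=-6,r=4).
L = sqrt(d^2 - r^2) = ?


d = sqrt((23+ 7)^2 + (7+ 6)^2) = sqrt(900+169) = 32.6956
L = sqrt(1069.0000 - 16) = sqrt(1053.0000) = 32.4500

32.4500


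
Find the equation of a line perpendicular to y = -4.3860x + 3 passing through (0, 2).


Perpendicular slope = -1/m1 = -1/(-4.3860) = 0.2280
b2 = y0 - m2*x0 = 2 + 0/(-4.3860) = 2 + 0 = 2.0000

y = 0.2280x + 2.0000


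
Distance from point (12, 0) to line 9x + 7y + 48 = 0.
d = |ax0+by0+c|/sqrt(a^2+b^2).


|9*12 + 7*0 + 48| = |156| = 156
sqrt(81 + 49) = sqrt(130) = 11.4018
d = 156/sqrt(130) = 13.6821

13.6821


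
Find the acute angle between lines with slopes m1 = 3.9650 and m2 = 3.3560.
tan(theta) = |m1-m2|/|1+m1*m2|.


m1-m2 = 0.609
1+m1*m2 = 14.30654
tan(theta) = |0.609/14.30654| = 0.042568
theta = arctan(|0.609/14.30654|) = 2.4375 degrees (acute angle)

2.4375 degrees


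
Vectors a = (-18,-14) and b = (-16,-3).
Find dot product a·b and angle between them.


a·b = -18*(-16) - 14*(-3) = 288 + 42 = 330
|a| = sqrt(324+196) = 22.8035
|b| = sqrt(256+9) = 16.2788
cos(theta) = 330/(sqrt(520)*sqrt(265)) = 330/sqrt(137800) = 0.888975
theta = arccos(330/sqrt(137800)) = 27.2553 degrees

a·b = 330, theta = 27.2553 deg


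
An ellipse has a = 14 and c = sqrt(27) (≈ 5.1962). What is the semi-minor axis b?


b^2 = 14^2 - (sqrt(27))^2 = 196 - 27 = 169
b = sqrt(169) = 13

b = 13


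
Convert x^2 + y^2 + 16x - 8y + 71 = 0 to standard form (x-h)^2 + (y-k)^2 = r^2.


h = -D/2 = -16/2 = -8
k = -E/2 = 8/2 = 4
r^2 = h^2 + k^2 - F = 64 + 16 - 71 = 9
r = 3

Center (-8, 4), radius = 3


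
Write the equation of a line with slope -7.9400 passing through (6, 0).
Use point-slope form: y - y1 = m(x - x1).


y - 0 = -7.9400(x - 6)
y = -7.9400x + 0 + 7.9400*6
y = -7.9400x + 47.6400

y = -7.9400x + 47.6400


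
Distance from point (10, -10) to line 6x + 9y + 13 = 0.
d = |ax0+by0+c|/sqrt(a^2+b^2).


|6*10 + 9*(-10) + 13| = |-17| = 17
sqrt(36 + 81) = sqrt(117) = 10.8167
d = 17/sqrt(117) = 1.5717

1.5717


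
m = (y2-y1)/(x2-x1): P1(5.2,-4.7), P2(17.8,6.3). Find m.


dy = 6.3 + 4.7 = 11.0
dx = 17.8 - 5.2 = 12.6
m = 11.0/12.6 = 0.8730

m = 0.8730


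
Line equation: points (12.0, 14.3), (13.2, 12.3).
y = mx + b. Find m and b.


m = (-2.0)/(1.2) = -1.6667
b = y1 - m*x1 = 14.3 - (-2.0*12.0)/(1.2) = 14.3 + 20.0000 = 34.3000

y = -1.6667x + 34.3000


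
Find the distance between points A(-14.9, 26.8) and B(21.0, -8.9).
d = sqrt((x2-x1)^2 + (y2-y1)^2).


dx = 21.0 + 14.9 = 35.9
dy = -8.9 - 26.8 = -35.7
d = sqrt(1288.81 + 1274.49) = sqrt(2563.3) = 50.6290

50.6290


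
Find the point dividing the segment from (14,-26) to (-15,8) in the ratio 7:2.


Px = (7*(-15) + 2*14)/9 = -77/9 = -8.5556
Py = (7*8 + 2*(-26))/9 = 4/9 = 0.4444

P = (-8.5556, 0.4444)


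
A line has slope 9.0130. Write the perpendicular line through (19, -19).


Perpendicular slope = -1/m1 = -1/9.0130 = -0.1110
b2 = y0 - m2*x0 = -19 + 19/9.0130 = -19 + 2.1081 = -16.8919

y = -0.1110x - 16.8919


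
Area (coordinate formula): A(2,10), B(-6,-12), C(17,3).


2*(-12-3) = -30
-6*(3-10) = 42
17*(10+ 12) = 374
sum = 386
Area = |386|/2 = 193.0000

193.0000 sq units


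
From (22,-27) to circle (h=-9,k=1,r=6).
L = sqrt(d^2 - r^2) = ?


d = sqrt((22+ 9)^2 + (-27-1)^2) = sqrt(961+784) = 41.7732
L = sqrt(1745.0000 - 36) = sqrt(1709.0000) = 41.3401

41.3401


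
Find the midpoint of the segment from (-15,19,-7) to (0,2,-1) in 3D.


Mx = (-15+0)/2 = -7.5000
My = (19+2)/2 = 10.5000
Mz = (-7- 1)/2 = -4.0000

M = (-7.5000, 10.5000, -4.0000)


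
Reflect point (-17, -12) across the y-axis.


Reflection rule for y-axis: (-x, y)
(-17, -12) -> (17, -12)

(17, -12)


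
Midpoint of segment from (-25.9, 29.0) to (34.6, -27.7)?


Mx = (-25.9 + 34.6)/2 = 8.7/2 = 4.3500
My = (29.0 - 27.7)/2 = 1.3/2 = 0.6500

(4.3500, 0.6500)


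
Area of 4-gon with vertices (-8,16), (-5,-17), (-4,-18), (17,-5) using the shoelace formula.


sum(xi*y_{i+1}) = -8*(-17) - 5*(-18) - 4*(-5) + 17*16 = 518
sum(yi*x_{i+1}) = 16*(-5) - 17*(-4) - 18*17 - 5*(-8) = -278
Area = |518 + 278|/2 = 796/2 = 398.0000

398.0000 sq units


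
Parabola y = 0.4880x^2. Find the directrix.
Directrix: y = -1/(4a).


a = 0.4880
1/(4a) = 0.5123
directrix: y = -0.5123 = -0.5123

y = -0.5123


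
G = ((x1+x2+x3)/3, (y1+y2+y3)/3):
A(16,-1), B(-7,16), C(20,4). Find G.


Gx = (16- 7+20)/3 = 29/3 = 9.6667
Gy = (-1+16+4)/3 = 19/3 = 6.3333

G = (9.6667, 6.3333)


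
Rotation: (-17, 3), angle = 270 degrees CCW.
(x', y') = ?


cos(270) = 0, sin(270) = -1
x' = -17*0 - 3*(-1) = 3
y' = -17*(-1) + 3*0 = 17

(3, 17)


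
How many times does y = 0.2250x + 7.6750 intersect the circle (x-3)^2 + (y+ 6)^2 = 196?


Substitute y = 0.2250x + 7.6750: (x-3)^2 + (0.2250x+7.6750+ 6)^2 = 196
Expand to Ax^2 + Bx + C = 0, where b-k = 13.675
A = 1+m^2 = 1.050625
B = 2(m(b-k) - h) = 2(0.2250*13.675 - 3) = 0.15375
C = h^2 + (b-k)^2 - r^2 = 9 + 187.005625 - 196 = 0.005625
disc = B^2-4AC = 0.0236 - 0.0236 = 0
disc = 0

1 intersection point (tangent)


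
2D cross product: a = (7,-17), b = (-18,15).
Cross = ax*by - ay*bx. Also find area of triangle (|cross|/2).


cross = 7*15 + 17*(-18) = 105 - 306 = -201
Triangle area = |-201|/2 = 201/2 = 100.5000

cross = -201, triangle area = 100.5000


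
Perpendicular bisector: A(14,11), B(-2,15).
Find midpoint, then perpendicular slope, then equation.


Midpoint = (6, 13)
Slope of AB = dy/dx = 4/(-16) = -0.2500
Perp slope = -dx/dy = 16/4 = 4.0000
b = My - (perp slope)*Mx = 13 + (-16*6)/4 = 13 - 24.0000 = -11.0000

y = 4.0000x - 11.0000


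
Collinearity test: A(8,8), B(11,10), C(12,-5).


8*(10+ 5) + 11*(-5-8) + 12*(8-10)
= 120 - 143 - 24 = -47

No, not collinear (determinant = -47)


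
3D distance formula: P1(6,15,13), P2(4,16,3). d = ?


dx=-2, dy=1, dz=-10
d = sqrt(4+1+100) = sqrt(105) = 10.2470

10.2470


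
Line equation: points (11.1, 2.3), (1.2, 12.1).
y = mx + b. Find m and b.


m = (9.8)/(-9.9) = -0.9899
b = y1 - m*x1 = 2.3 - (9.8*11.1)/(-9.9) = 2.3 + 10.9879 = 13.2879

y = -0.9899x + 13.2879


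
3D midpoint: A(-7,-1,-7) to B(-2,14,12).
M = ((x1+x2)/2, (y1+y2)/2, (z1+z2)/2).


Mx = (-7- 2)/2 = -4.5000
My = (-1+14)/2 = 6.5000
Mz = (-7+12)/2 = 2.5000

M = (-4.5000, 6.5000, 2.5000)


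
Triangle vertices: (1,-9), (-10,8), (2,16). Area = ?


1*(8-16) = -8
-10*(16+ 9) = -250
2*(-9-8) = -34
sum = -292
Area = |-292|/2 = 146.0000

146.0000 sq units


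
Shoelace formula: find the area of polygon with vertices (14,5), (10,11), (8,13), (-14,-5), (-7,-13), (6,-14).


sum(xi*y_{i+1}) = 14*11 + 10*13 + 8*(-5) - 14*(-13) - 7*(-14) + 6*5 = 554
sum(yi*x_{i+1}) = 5*10 + 11*8 + 13*(-14) - 5*(-7) - 13*6 - 14*14 = -283
Area = |554 + 283|/2 = 837/2 = 418.5000

418.5000 sq units


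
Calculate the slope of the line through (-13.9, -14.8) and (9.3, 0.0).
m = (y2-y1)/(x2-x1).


dy = 0.0 + 14.8 = 14.8
dx = 9.3 + 13.9 = 23.2
m = 14.8/23.2 = 0.6379

m = 0.6379


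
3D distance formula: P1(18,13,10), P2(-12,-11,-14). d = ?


dx=-30, dy=-24, dz=-24
d = sqrt(900+576+576) = sqrt(2052) = 45.2990

45.2990


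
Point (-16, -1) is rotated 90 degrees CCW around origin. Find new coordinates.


cos(90) = 0, sin(90) = 1
x' = -16*0 + 1*1 = 1
y' = -16*1 - 1*0 = -16

(1, -16)


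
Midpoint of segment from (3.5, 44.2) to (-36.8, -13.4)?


Mx = (3.5 - 36.8)/2 = -33.3/2 = -16.6500
My = (44.2 - 13.4)/2 = 30.8/2 = 15.4000

(-16.6500, 15.4000)


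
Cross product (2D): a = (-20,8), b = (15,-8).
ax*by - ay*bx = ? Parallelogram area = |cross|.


cross = -20*(-8) - 8*15 = 160 - 120 = 40
Parallelogram area = |40| = 40

cross = 40, parallelogram area = 40


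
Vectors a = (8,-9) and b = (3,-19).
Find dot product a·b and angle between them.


a·b = 8*3 - 9*(-19) = 24 + 171 = 195
|a| = sqrt(64+81) = 12.0416
|b| = sqrt(9+361) = 19.2354
cos(theta) = 195/(sqrt(145)*sqrt(370)) = 195/sqrt(53650) = 0.841879
theta = arccos(195/sqrt(53650)) = 32.6609 degrees

a·b = 195, theta = 32.6609 deg


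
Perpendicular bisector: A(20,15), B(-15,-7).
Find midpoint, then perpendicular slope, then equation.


Midpoint = (2.5, 4)
Slope of AB = dy/dx = -22/(-35) = 0.6286
Perp slope = -dx/dy = -35/22 = -1.5909
b = My - (perp slope)*Mx = 4 + (-35*2.5)/(-22) = 4 + 3.9773 = 7.9773

y = -1.5909x + 7.9773


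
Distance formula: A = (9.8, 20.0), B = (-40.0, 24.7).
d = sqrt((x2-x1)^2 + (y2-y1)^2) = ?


dx = -40.0 - 9.8 = -49.8
dy = 24.7 - 20.0 = 4.7
d = sqrt(2480.04 + 22.09) = sqrt(2502.13) = 50.0213

50.0213


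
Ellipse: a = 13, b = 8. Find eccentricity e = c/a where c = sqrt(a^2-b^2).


c = sqrt(169-64) = sqrt(105) = 10.2470
e = c/a = sqrt(105)/13 = 0.7882

e = 0.7882


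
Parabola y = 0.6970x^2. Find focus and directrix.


a = 0.6970
1/(4a) = 0.3587
Focus = (0, 0.3587)
Directrix: y = -0.3587

Focus = (0, 0.3587), Directrix: y = -0.3587


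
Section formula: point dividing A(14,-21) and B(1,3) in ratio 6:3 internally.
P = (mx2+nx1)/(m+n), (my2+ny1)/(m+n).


Px = (6*1 + 3*14)/9 = 48/9 = 5.3333
Py = (6*3 + 3*(-21))/9 = -45/9 = -5.0000

P = (5.3333, -5.0000)


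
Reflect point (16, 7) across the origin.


Reflection rule for origin: (-x, -y)
(16, 7) -> (-16, -7)

(-16, -7)


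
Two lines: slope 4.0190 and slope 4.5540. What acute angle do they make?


m1-m2 = -0.535
1+m1*m2 = 19.302526
tan(theta) = |-0.535/19.302526| = 0.027717
theta = arctan(|-0.535/19.302526|) = 1.5876 degrees (acute angle)

1.5876 degrees


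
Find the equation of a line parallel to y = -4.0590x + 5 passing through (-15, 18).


Parallel lines have equal slopes.
m2 = -4.0590
b2 = 18 + 4.0590*(-15) = -42.8850

y = -4.0590x - 42.8850


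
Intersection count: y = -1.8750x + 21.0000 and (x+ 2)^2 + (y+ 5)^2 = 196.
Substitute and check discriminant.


Substitute y = -1.8750x + 21.0000: (x+ 2)^2 + (-1.8750x+21.0000+ 5)^2 = 196
Expand to Ax^2 + Bx + C = 0, where b-k = 26
A = 1+m^2 = 4.515625
B = 2(m(b-k) - h) = 2(-1.8750*26 + 2) = -93.5
C = h^2 + (b-k)^2 - r^2 = 4 + 676 - 196 = 484
disc = B^2-4AC = 8742.2500 - 8742.2500 = 0
disc = 0

1 intersection point (tangent)


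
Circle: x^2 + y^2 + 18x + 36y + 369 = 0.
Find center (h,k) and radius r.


h = -D/2 = -18/2 = -9
k = -E/2 = -36/2 = -18
r^2 = h^2 + k^2 - F = 81 + 324 - 369 = 36
r = 6

Center (-9, -18), radius = 6


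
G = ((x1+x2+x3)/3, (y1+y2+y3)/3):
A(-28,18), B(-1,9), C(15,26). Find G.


Gx = (-28- 1+15)/3 = -14/3 = -4.6667
Gy = (18+9+26)/3 = 53/3 = 17.6667

G = (-4.6667, 17.6667)


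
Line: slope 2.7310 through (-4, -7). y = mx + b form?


y + 7 = 2.7310(x + 4)
y = 2.7310x - 7 - 2.7310*(-4)
y = 2.7310x + 3.9240

y = 2.7310x + 3.9240


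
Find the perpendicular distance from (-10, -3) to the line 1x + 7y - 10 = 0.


|1*(-10) + 7*(-3) - 10| = |-41| = 41
sqrt(1 + 49) = sqrt(50) = 7.0711
d = 41/sqrt(50) = 5.7983

5.7983


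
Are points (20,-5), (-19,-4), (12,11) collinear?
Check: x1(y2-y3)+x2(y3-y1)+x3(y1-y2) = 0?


20*(-4-11) - 19*(11+ 5) + 12*(-5+ 4)
= -300 - 304 - 12 = -616

No, not collinear (determinant = -616)


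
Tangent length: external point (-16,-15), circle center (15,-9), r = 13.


d = sqrt((-16-15)^2 + (-15+ 9)^2) = sqrt(961+36) = 31.5753
L = sqrt(997.0000 - 169) = sqrt(828.0000) = 28.7750

28.7750


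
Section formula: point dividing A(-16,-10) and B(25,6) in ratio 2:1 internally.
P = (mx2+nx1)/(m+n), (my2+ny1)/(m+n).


Px = (2*25 + 1*(-16))/3 = 34/3 = 11.3333
Py = (2*6 + 1*(-10))/3 = 2/3 = 0.6667

P = (11.3333, 0.6667)


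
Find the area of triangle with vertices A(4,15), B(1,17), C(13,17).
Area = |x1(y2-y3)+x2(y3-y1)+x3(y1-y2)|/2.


4*(17-17) = 0
1*(17-15) = 2
13*(15-17) = -26
sum = -24
Area = |-24|/2 = 12.0000

12.0000 sq units


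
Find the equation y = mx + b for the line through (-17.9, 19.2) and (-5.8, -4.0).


m = (-23.2)/(12.1) = -1.9174
b = y1 - m*x1 = 19.2 - (-23.2*(-17.9))/(12.1) = 19.2 - 34.3207 = -15.1207

y = -1.9174x - 15.1207


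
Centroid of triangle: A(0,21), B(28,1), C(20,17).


Gx = (0+28+20)/3 = 48/3 = 16.0000
Gy = (21+1+17)/3 = 39/3 = 13.0000

G = (16.0000, 13.0000)


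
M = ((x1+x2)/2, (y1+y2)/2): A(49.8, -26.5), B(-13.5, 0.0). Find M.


Mx = (49.8 - 13.5)/2 = 36.3/2 = 18.1500
My = (-26.5 + 0.0)/2 = -26.5/2 = -13.2500

(18.1500, -13.2500)


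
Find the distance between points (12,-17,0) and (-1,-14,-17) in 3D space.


dx=-13, dy=3, dz=-17
d = sqrt(169+9+289) = sqrt(467) = 21.6102

21.6102


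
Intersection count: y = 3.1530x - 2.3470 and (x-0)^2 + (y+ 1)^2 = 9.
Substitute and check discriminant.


Substitute y = 3.1530x - 2.3470: (x-0)^2 + (3.1530x- 2.3470+ 1)^2 = 9
Expand to Ax^2 + Bx + C = 0, where b-k = -1.347
A = 1+m^2 = 10.941409
B = 2(m(b-k) - h) = 2(3.1530*(-1.347) - 0) = -8.494182
C = h^2 + (b-k)^2 - r^2 = 0 + 1.814409 - 9 = -7.185591
disc = B^2-4AC = 72.1511 + 314.4820 = 386.6331
disc > 0

2 intersection points


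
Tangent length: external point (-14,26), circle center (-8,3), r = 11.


d = sqrt((-14+ 8)^2 + (26-3)^2) = sqrt(36+529) = 23.7697
L = sqrt(565.0000 - 121) = sqrt(444.0000) = 21.0713

21.0713


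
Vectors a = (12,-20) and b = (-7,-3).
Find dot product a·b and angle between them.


a·b = 12*(-7) - 20*(-3) = -84 + 60 = -24
|a| = sqrt(144+400) = 23.3238
|b| = sqrt(49+9) = 7.6158
cos(theta) = -24/(sqrt(544)*sqrt(58)) = -24/sqrt(31552) = -0.135113
theta = arccos(-24/sqrt(31552)) = 97.7652 degrees

a·b = -24, theta = 97.7652 deg


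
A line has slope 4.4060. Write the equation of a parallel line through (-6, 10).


Parallel lines have equal slopes.
m2 = 4.4060
b2 = 10 - 4.4060*(-6) = 36.4360

y = 4.4060x + 36.4360


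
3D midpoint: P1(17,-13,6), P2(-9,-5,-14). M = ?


Mx = (17- 9)/2 = 4.0000
My = (-13- 5)/2 = -9.0000
Mz = (6- 14)/2 = -4.0000

M = (4.0000, -9.0000, -4.0000)


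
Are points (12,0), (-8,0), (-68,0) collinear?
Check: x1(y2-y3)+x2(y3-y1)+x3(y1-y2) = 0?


12*(0-0) - 8*(0-0) - 68*(0-0)
= 0 + 0 + 0 = 0

Yes, collinear (determinant = 0)


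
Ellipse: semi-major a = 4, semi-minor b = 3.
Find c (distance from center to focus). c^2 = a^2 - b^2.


c^2 = 4^2 - 3^2 = 16 - 9 = 7
c = sqrt(7) = 2.6458

c = 2.6458


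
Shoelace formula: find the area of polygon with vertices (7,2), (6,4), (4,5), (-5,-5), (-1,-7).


sum(xi*y_{i+1}) = 7*4 + 6*5 + 4*(-5) - 5*(-7) - 1*2 = 71
sum(yi*x_{i+1}) = 2*6 + 4*4 + 5*(-5) - 5*(-1) - 7*7 = -41
Area = |71 + 41|/2 = 112/2 = 56.0000

56.0000 sq units


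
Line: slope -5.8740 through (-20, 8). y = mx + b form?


y - 8 = -5.8740(x + 20)
y = -5.8740x + 8 + 5.8740*(-20)
y = -5.8740x - 109.4800

y = -5.8740x - 109.4800


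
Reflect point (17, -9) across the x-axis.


Reflection rule for x-axis: (x, -y)
(17, -9) -> (17, 9)

(17, 9)


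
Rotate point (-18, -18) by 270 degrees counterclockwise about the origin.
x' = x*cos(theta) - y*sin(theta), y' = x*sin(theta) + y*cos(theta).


cos(270) = 0, sin(270) = -1
x' = -18*0 + 18*(-1) = -18
y' = -18*(-1) - 18*0 = 18

(-18, 18)


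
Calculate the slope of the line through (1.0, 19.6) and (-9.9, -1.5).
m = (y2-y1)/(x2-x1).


dy = -1.5 - 19.6 = -21.1
dx = -9.9 - 1.0 = -10.9
m = -21.1/(-10.9) = 1.9358

m = 1.9358


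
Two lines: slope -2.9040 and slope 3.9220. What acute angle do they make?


m1-m2 = -6.826
1+m1*m2 = -10.389488
tan(theta) = |-6.826/(-10.389488)| = 0.657010
theta = arctan(|-6.826/(-10.389488)|) = 33.3053 degrees (acute angle)

33.3053 degrees


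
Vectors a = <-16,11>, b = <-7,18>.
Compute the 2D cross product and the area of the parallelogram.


cross = -16*18 - 11*(-7) = -288 + 77 = -211
Parallelogram area = |-211| = 211

cross = -211, parallelogram area = 211


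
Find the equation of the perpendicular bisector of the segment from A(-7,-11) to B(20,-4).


Midpoint = (6.5, -7.5)
Slope of AB = dy/dx = 7/27 = 0.2593
Perp slope = -dx/dy = -27/7 = -3.8571
b = My - (perp slope)*Mx = -7.5 + (27*6.5)/7 = -7.5 + 25.0714 = 17.5714

y = -3.8571x + 17.5714


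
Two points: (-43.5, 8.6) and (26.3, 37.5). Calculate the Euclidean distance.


dx = 26.3 + 43.5 = 69.8
dy = 37.5 - 8.6 = 28.9
d = sqrt(4872.04 + 835.21) = sqrt(5707.25) = 75.5463

75.5463


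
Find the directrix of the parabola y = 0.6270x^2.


a = 0.6270
1/(4a) = 0.3987
directrix: y = -0.3987 = -0.3987

y = -0.3987


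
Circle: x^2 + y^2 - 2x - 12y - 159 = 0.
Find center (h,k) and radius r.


h = -D/2 = 2/2 = 1
k = -E/2 = 12/2 = 6
r^2 = h^2 + k^2 - F = 1 + 36 + 159 = 196
r = 14

Center (1, 6), radius = 14


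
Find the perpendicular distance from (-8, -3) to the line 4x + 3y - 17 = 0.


|4*(-8) + 3*(-3) - 17| = |-58| = 58
sqrt(16 + 9) = sqrt(25) = 5.0000
d = 58/sqrt(25) = 11.6000

11.6000


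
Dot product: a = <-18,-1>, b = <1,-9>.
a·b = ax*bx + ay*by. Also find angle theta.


a·b = -18*1 - 1*(-9) = -18 + 9 = -9
|a| = sqrt(324+1) = 18.0278
|b| = sqrt(1+81) = 9.0554
cos(theta) = -9/(sqrt(325)*sqrt(82)) = -9/sqrt(26650) = -0.055131
theta = arccos(-9/sqrt(26650)) = 93.1604 degrees

a·b = -9, theta = 93.1604 deg


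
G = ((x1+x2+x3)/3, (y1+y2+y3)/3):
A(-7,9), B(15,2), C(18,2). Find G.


Gx = (-7+15+18)/3 = 26/3 = 8.6667
Gy = (9+2+2)/3 = 13/3 = 4.3333

G = (8.6667, 4.3333)


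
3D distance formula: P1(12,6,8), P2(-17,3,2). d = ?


dx=-29, dy=-3, dz=-6
d = sqrt(841+9+36) = sqrt(886) = 29.7658

29.7658


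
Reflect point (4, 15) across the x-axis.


Reflection rule for x-axis: (x, -y)
(4, 15) -> (4, -15)

(4, -15)


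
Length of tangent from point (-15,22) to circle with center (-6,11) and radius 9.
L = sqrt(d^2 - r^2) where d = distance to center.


d = sqrt((-15+ 6)^2 + (22-11)^2) = sqrt(81+121) = 14.2127
L = sqrt(202.0000 - 81) = sqrt(121.0000) = 11.0000

11.0000


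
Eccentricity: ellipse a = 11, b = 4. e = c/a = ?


c = sqrt(121-16) = sqrt(105) = 10.2470
e = c/a = sqrt(105)/11 = 0.9315

e = 0.9315


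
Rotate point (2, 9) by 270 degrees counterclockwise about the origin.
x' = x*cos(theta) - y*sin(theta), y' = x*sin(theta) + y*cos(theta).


cos(270) = 0, sin(270) = -1
x' = 2*0 - 9*(-1) = 9
y' = 2*(-1) + 9*0 = -2

(9, -2)


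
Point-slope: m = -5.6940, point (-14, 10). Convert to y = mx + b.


y - 10 = -5.6940(x + 14)
y = -5.6940x + 10 + 5.6940*(-14)
y = -5.6940x - 69.7160

y = -5.6940x - 69.7160


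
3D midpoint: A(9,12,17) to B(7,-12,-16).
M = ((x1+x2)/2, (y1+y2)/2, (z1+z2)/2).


Mx = (9+7)/2 = 8.0000
My = (12- 12)/2 = 0
Mz = (17- 16)/2 = 0.5000

M = (8.0000, 0, 0.5000)


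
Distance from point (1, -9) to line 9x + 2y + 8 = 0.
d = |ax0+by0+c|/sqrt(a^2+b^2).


|9*1 + 2*(-9) + 8| = |-1| = 1
sqrt(81 + 4) = sqrt(85) = 9.2195
d = 1/sqrt(85) = 0.1085

0.1085


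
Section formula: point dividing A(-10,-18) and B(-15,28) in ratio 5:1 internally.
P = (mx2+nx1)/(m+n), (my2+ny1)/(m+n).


Px = (5*(-15) + 1*(-10))/6 = -85/6 = -14.1667
Py = (5*28 + 1*(-18))/6 = 122/6 = 20.3333

P = (-14.1667, 20.3333)


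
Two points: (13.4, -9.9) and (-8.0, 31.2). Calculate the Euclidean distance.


dx = -8.0 - 13.4 = -21.4
dy = 31.2 + 9.9 = 41.1
d = sqrt(457.96 + 1689.21) = sqrt(2147.17) = 46.3376

46.3376


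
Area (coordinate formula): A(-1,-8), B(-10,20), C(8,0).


-1*(20-0) = -20
-10*(0+ 8) = -80
8*(-8-20) = -224
sum = -324
Area = |-324|/2 = 162.0000

162.0000 sq units


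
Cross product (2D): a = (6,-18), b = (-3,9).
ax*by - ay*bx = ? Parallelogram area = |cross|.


cross = 6*9 + 18*(-3) = 54 - 54 = 0
Parallelogram area = |0| = 0

cross = 0, parallelogram area = 0


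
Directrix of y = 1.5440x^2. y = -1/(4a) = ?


a = 1.5440
1/(4a) = 0.1619
directrix: y = -0.1619 = -0.1619

y = -0.1619


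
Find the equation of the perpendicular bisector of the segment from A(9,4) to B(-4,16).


Midpoint = (2.5, 10)
Slope of AB = dy/dx = 12/(-13) = -0.9231
Perp slope = -dx/dy = 13/12 = 1.0833
b = My - (perp slope)*Mx = 10 + (-13*2.5)/12 = 10 - 2.7083 = 7.2917

y = 1.0833x + 7.2917


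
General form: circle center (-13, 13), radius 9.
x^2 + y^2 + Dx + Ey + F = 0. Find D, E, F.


(x+ 13)^2 + (y-13)^2 = 9^2
D = -2h = 26, E = -2k = -26
F = h^2+k^2-r^2 = 169+169-81 = 257

D = 26, E = -26, F = 257


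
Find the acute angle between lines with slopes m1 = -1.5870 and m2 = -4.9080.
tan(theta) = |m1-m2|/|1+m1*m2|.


m1-m2 = 3.321
1+m1*m2 = 8.788996
tan(theta) = |3.321/8.788996| = 0.377859
theta = arctan(|3.321/8.788996|) = 20.6995 degrees (acute angle)

20.6995 degrees


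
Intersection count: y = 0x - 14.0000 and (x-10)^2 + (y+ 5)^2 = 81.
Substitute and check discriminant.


Substitute y = 0x - 14.0000: (x-10)^2 + (0x- 14.0000+ 5)^2 = 81
Expand to Ax^2 + Bx + C = 0, where b-k = -9
A = 1+m^2 = 1
B = 2(m(b-k) - h) = 2(0*(-9) - 10) = -20
C = h^2 + (b-k)^2 - r^2 = 100 + 81 - 81 = 100
disc = B^2-4AC = 400.0000 - 400.0000 = 0
disc = 0

1 intersection point (tangent)


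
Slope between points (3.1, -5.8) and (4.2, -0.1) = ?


dy = -0.1 + 5.8 = 5.7
dx = 4.2 - 3.1 = 1.1
m = 5.7/1.1 = 5.1818

m = 5.1818


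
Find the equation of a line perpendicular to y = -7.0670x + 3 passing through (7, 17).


Perpendicular slope = -1/m1 = -1/(-7.0670) = 0.1415
b2 = y0 - m2*x0 = 17 + 7/(-7.0670) = 17 - 0.9905 = 16.0095

y = 0.1415x + 16.0095


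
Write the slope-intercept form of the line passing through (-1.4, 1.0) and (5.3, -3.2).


m = (-4.2)/(6.7) = -0.6269
b = y1 - m*x1 = 1.0 - (-4.2*(-1.4))/(6.7) = 1.0 - 0.8776 = 0.1224

y = -0.6269x + 0.1224


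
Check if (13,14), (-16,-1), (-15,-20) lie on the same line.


13*(-1+ 20) - 16*(-20-14) - 15*(14+ 1)
= 247 + 544 - 225 = 566

No, not collinear (determinant = 566)


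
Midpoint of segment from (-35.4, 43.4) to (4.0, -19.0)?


Mx = (-35.4 + 4.0)/2 = -31.4/2 = -15.7000
My = (43.4 - 19.0)/2 = 24.4/2 = 12.2000

(-15.7000, 12.2000)


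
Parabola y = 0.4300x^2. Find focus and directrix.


a = 0.4300
1/(4a) = 0.5814
Focus = (0, 0.5814)
Directrix: y = -0.5814

Focus = (0, 0.5814), Directrix: y = -0.5814


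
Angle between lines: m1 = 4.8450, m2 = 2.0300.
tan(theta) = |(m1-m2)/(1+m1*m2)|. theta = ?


m1-m2 = 2.815
1+m1*m2 = 10.83535
tan(theta) = |2.815/10.83535| = 0.259798
theta = arctan(|2.815/10.83535|) = 14.5634 degrees (acute angle)

14.5634 degrees


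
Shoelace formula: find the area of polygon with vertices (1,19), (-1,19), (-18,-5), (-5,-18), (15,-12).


sum(xi*y_{i+1}) = 1*19 - 1*(-5) - 18*(-18) - 5*(-12) + 15*19 = 693
sum(yi*x_{i+1}) = 19*(-1) + 19*(-18) - 5*(-5) - 18*15 - 12*1 = -618
Area = |693 + 618|/2 = 1311/2 = 655.5000

655.5000 sq units


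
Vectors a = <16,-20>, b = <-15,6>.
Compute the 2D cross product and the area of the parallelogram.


cross = 16*6 + 20*(-15) = 96 - 300 = -204
Parallelogram area = |-204| = 204

cross = -204, parallelogram area = 204


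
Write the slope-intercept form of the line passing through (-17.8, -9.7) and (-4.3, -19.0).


m = (-9.3)/(13.5) = -0.6889
b = y1 - m*x1 = -9.7 - (-9.3*(-17.8))/(13.5) = -9.7 - 12.2622 = -21.9622

y = -0.6889x - 21.9622


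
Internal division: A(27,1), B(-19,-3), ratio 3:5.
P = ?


Px = (3*(-19) + 5*27)/8 = 78/8 = 9.7500
Py = (3*(-3) + 5*1)/8 = -4/8 = -0.5000

P = (9.7500, -0.5000)


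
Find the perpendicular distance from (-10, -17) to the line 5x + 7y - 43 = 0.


|5*(-10) + 7*(-17) - 43| = |-212| = 212
sqrt(25 + 49) = sqrt(74) = 8.6023
d = 212/sqrt(74) = 24.6445

24.6445


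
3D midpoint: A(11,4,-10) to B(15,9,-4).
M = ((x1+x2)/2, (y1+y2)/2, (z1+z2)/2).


Mx = (11+15)/2 = 13.0000
My = (4+9)/2 = 6.5000
Mz = (-10- 4)/2 = -7.0000

M = (13.0000, 6.5000, -7.0000)


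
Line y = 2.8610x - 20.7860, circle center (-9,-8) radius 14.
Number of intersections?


Substitute y = 2.8610x - 20.7860: (x+ 9)^2 + (2.8610x- 20.7860+ 8)^2 = 196
Expand to Ax^2 + Bx + C = 0, where b-k = -12.786
A = 1+m^2 = 9.185321
B = 2(m(b-k) - h) = 2(2.8610*(-12.786) + 9) = -55.161492
C = h^2 + (b-k)^2 - r^2 = 81 + 163.481796 - 196 = 48.481796
disc = B^2-4AC = 3042.7902 - 1781.2834 = 1261.5068
disc > 0

2 intersection points


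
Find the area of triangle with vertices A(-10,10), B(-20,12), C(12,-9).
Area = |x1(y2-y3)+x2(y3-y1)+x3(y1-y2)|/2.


-10*(12+ 9) = -210
-20*(-9-10) = 380
12*(10-12) = -24
sum = 146
Area = |146|/2 = 73.0000

73.0000 sq units


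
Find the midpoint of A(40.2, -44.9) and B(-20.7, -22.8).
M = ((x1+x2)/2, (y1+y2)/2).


Mx = (40.2 - 20.7)/2 = 19.5/2 = 9.7500
My = (-44.9 - 22.8)/2 = -67.7/2 = -33.8500

(9.7500, -33.8500)


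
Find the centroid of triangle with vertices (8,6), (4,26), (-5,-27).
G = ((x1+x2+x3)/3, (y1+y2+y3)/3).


Gx = (8+4- 5)/3 = 7/3 = 2.3333
Gy = (6+26- 27)/3 = 5/3 = 1.6667

G = (2.3333, 1.6667)


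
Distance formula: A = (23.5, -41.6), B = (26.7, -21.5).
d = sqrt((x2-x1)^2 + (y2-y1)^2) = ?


dx = 26.7 - 23.5 = 3.2
dy = -21.5 + 41.6 = 20.1
d = sqrt(10.24 + 404.01) = sqrt(414.25) = 20.3531

20.3531


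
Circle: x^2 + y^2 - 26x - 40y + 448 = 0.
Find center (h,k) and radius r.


h = -D/2 = 26/2 = 13
k = -E/2 = 40/2 = 20
r^2 = h^2 + k^2 - F = 169 + 400 - 448 = 121
r = 11

Center (13, 20), radius = 11


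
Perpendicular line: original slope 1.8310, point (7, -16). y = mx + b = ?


Perpendicular slope = -1/m1 = -1/1.8310 = -0.5461
b2 = y0 - m2*x0 = -16 + 7/1.8310 = -16 + 3.8230 = -12.1770

y = -0.5461x - 12.1770


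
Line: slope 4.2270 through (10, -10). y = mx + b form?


y + 10 = 4.2270(x - 10)
y = 4.2270x - 10 - 4.2270*10
y = 4.2270x - 52.2700

y = 4.2270x - 52.2700


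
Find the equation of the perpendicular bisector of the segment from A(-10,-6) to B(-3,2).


Midpoint = (-6.5, -2)
Slope of AB = dy/dx = 8/7 = 1.1429
Perp slope = -dx/dy = -7/8 = -0.8750
b = My - (perp slope)*Mx = -2 + (7*(-6.5))/8 = -2 - 5.6875 = -7.6875

y = -0.8750x - 7.6875


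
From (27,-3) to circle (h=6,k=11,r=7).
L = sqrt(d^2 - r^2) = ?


d = sqrt((27-6)^2 + (-3-11)^2) = sqrt(441+196) = 25.2389
L = sqrt(637.0000 - 49) = sqrt(588.0000) = 24.2487

24.2487


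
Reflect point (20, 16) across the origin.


Reflection rule for origin: (-x, -y)
(20, 16) -> (-20, -16)

(-20, -16)


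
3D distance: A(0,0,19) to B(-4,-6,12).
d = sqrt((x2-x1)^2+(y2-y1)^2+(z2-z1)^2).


dx=-4, dy=-6, dz=-7
d = sqrt(16+36+49) = sqrt(101) = 10.0499

10.0499


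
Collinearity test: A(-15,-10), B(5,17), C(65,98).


-15*(17-98) + 5*(98+ 10) + 65*(-10-17)
= 1215 + 540 - 1755 = 0

Yes, collinear (determinant = 0)


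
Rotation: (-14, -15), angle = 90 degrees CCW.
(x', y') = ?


cos(90) = 0, sin(90) = 1
x' = -14*0 + 15*1 = 15
y' = -14*1 - 15*0 = -14

(15, -14)


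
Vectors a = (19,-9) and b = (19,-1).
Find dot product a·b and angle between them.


a·b = 19*19 - 9*(-1) = 361 + 9 = 370
|a| = sqrt(361+81) = 21.0238
|b| = sqrt(361+1) = 19.0263
cos(theta) = 370/(sqrt(442)*sqrt(362)) = 370/sqrt(160004) = 0.924988
theta = arccos(370/sqrt(160004)) = 22.3334 degrees

a·b = 370, theta = 22.3334 deg


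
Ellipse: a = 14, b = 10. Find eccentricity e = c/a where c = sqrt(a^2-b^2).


c = sqrt(196-100) = sqrt(96) = 9.7980
e = c/a = sqrt(96)/14 = 0.6999

e = 0.6999


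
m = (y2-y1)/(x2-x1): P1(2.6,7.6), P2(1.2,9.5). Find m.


dy = 9.5 - 7.6 = 1.9
dx = 1.2 - 2.6 = -1.4
m = 1.9/(-1.4) = -1.3571

m = -1.3571


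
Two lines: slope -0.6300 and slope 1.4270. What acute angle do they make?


m1-m2 = -2.057
1+m1*m2 = 0.10099
tan(theta) = |-2.057/0.10099| = 20.368353
theta = arctan(|-2.057/0.10099|) = 87.1893 degrees (acute angle)

87.1893 degrees


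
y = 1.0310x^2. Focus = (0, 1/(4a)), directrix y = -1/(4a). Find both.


a = 1.0310
1/(4a) = 0.2425
Focus = (0, 0.2425)
Directrix: y = -0.2425

Focus = (0, 0.2425), Directrix: y = -0.2425


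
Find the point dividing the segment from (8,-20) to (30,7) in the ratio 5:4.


Px = (5*30 + 4*8)/9 = 182/9 = 20.2222
Py = (5*7 + 4*(-20))/9 = -45/9 = -5.0000

P = (20.2222, -5.0000)


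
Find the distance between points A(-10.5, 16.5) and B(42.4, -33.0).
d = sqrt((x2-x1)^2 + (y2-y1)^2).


dx = 42.4 + 10.5 = 52.9
dy = -33.0 - 16.5 = -49.5
d = sqrt(2798.41 + 2450.25) = sqrt(5248.66) = 72.4476

72.4476


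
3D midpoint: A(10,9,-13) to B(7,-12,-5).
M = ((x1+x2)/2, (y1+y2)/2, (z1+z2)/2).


Mx = (10+7)/2 = 8.5000
My = (9- 12)/2 = -1.5000
Mz = (-13- 5)/2 = -9.0000

M = (8.5000, -1.5000, -9.0000)


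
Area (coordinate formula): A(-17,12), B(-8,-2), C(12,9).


-17*(-2-9) = 187
-8*(9-12) = 24
12*(12+ 2) = 168
sum = 379
Area = |379|/2 = 189.5000

189.5000 sq units


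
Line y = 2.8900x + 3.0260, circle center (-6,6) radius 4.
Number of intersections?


Substitute y = 2.8900x + 3.0260: (x+ 6)^2 + (2.8900x+3.0260-6)^2 = 16
Expand to Ax^2 + Bx + C = 0, where b-k = -2.974
A = 1+m^2 = 9.3521
B = 2(m(b-k) - h) = 2(2.8900*(-2.974) + 6) = -5.18972
C = h^2 + (b-k)^2 - r^2 = 36 + 8.844676 - 16 = 28.844676
disc = B^2-4AC = 26.9332 - 1079.0332 = -1052.1000
disc < 0

0 intersection points


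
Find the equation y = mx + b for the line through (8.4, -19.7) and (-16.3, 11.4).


m = (31.1)/(-24.7) = -1.2591
b = y1 - m*x1 = -19.7 - (31.1*8.4)/(-24.7) = -19.7 + 10.5765 = -9.1235

y = -1.2591x - 9.1235


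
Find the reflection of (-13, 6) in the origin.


Reflection rule for origin: (-x, -y)
(-13, 6) -> (13, -6)

(13, -6)


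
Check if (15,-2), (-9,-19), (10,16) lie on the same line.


15*(-19-16) - 9*(16+ 2) + 10*(-2+ 19)
= -525 - 162 + 170 = -517

No, not collinear (determinant = -517)


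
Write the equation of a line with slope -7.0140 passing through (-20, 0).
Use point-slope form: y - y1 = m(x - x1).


y - 0 = -7.0140(x + 20)
y = -7.0140x + 0 + 7.0140*(-20)
y = -7.0140x - 140.2800

y = -7.0140x - 140.2800


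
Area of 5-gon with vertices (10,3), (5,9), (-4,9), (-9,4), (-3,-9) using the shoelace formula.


sum(xi*y_{i+1}) = 10*9 + 5*9 - 4*4 - 9*(-9) - 3*3 = 191
sum(yi*x_{i+1}) = 3*5 + 9*(-4) + 9*(-9) + 4*(-3) - 9*10 = -204
Area = |191 + 204|/2 = 395/2 = 197.5000

197.5000 sq units


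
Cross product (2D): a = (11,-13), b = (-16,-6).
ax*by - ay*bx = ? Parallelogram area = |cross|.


cross = 11*(-6) + 13*(-16) = -66 - 208 = -274
Parallelogram area = |-274| = 274

cross = -274, parallelogram area = 274


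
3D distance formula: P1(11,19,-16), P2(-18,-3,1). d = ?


dx=-29, dy=-22, dz=17
d = sqrt(841+484+289) = sqrt(1614) = 40.1746

40.1746


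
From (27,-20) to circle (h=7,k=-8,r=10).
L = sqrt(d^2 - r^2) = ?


d = sqrt((27-7)^2 + (-20+ 8)^2) = sqrt(400+144) = 23.3238
L = sqrt(544.0000 - 100) = sqrt(444.0000) = 21.0713

21.0713


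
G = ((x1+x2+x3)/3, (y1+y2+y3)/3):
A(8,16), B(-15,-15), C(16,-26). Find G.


Gx = (8- 15+16)/3 = 9/3 = 3.0000
Gy = (16- 15- 26)/3 = -25/3 = -8.3333

G = (3.0000, -8.3333)


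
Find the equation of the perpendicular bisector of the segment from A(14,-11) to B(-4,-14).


Midpoint = (5, -12.5)
Slope of AB = dy/dx = -3/(-18) = 0.1667
Perp slope = -dx/dy = -18/3 = -6.0000
b = My - (perp slope)*Mx = -12.5 + (-18*5)/(-3) = -12.5 + 30.0000 = 17.5000

y = -6.0000x + 17.5000


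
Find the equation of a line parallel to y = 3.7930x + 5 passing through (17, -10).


Parallel lines have equal slopes.
m2 = 3.7930
b2 = -10 - 3.7930*17 = -74.4810

y = 3.7930x - 74.4810


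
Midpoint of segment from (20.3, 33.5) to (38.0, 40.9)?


Mx = (20.3 + 38.0)/2 = 58.3/2 = 29.1500
My = (33.5 + 40.9)/2 = 74.4/2 = 37.2000

(29.1500, 37.2000)


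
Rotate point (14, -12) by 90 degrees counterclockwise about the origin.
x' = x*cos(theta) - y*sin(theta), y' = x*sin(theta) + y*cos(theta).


cos(90) = 0, sin(90) = 1
x' = 14*0 + 12*1 = 12
y' = 14*1 - 12*0 = 14

(12, 14)


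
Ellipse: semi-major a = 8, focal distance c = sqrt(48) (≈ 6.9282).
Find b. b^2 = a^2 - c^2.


b^2 = 8^2 - (sqrt(48))^2 = 64 - 48 = 16
b = sqrt(16) = 4

b = 4


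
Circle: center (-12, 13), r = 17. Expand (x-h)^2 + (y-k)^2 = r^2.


(x+ 12)^2 + (y-13)^2 = 17^2
D = -2h = 24, E = -2k = -26
F = h^2+k^2-r^2 = 144+169-289 = 24

x^2 + y^2 + 24x - 26y + 24 = 0


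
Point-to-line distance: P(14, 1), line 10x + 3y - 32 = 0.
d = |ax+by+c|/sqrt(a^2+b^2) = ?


|10*14 + 3*1 - 32| = |111| = 111
sqrt(100 + 9) = sqrt(109) = 10.4403
d = 111/sqrt(109) = 10.6319

10.6319


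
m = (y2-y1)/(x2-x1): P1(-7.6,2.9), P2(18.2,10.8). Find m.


dy = 10.8 - 2.9 = 7.9
dx = 18.2 + 7.6 = 25.8
m = 7.9/25.8 = 0.3062

m = 0.3062


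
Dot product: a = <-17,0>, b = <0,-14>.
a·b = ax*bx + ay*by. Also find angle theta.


a·b = -17*0 + 0*(-14) = 0 + 0 = 0
|a| = sqrt(289+0) = 17.0000
|b| = sqrt(0+196) = 14.0000
cos(theta) = 0/(sqrt(289)*sqrt(196)) = 0/sqrt(56644) = 0
theta = arccos(0/sqrt(56644)) = 90.0000 degrees

a·b = 0, theta = 90.0000 deg


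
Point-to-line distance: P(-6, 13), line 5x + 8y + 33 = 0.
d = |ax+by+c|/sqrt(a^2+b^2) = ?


|5*(-6) + 8*13 + 33| = |107| = 107
sqrt(25 + 64) = sqrt(89) = 9.4340
d = 107/sqrt(89) = 11.3420

11.3420


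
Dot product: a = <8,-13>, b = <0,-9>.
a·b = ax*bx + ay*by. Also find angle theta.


a·b = 8*0 - 13*(-9) = 0 + 117 = 117
|a| = sqrt(64+169) = 15.2643
|b| = sqrt(0+81) = 9.0000
cos(theta) = 117/(sqrt(233)*sqrt(81)) = 117/sqrt(18873) = 0.851658
theta = arccos(117/sqrt(18873)) = 31.6075 degrees

a·b = 117, theta = 31.6075 deg


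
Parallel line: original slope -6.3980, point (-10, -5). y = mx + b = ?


Parallel lines have equal slopes.
m2 = -6.3980
b2 = -5 + 6.3980*(-10) = -68.9800

y = -6.3980x - 68.9800


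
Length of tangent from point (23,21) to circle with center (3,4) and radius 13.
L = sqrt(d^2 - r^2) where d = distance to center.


d = sqrt((23-3)^2 + (21-4)^2) = sqrt(400+289) = 26.2488
L = sqrt(689.0000 - 169) = sqrt(520.0000) = 22.8035

22.8035


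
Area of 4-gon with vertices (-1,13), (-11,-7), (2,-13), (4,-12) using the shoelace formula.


sum(xi*y_{i+1}) = -1*(-7) - 11*(-13) + 2*(-12) + 4*13 = 178
sum(yi*x_{i+1}) = 13*(-11) - 7*2 - 13*4 - 12*(-1) = -197
Area = |178 + 197|/2 = 375/2 = 187.5000

187.5000 sq units


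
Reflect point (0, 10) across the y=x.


Reflection rule for y=x: (y, x)
(0, 10) -> (10, 0)

(10, 0)


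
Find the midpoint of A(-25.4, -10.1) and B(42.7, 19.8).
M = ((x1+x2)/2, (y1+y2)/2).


Mx = (-25.4 + 42.7)/2 = 17.3/2 = 8.6500
My = (-10.1 + 19.8)/2 = 9.7/2 = 4.8500

(8.6500, 4.8500)


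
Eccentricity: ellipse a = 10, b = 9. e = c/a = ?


c = sqrt(100-81) = sqrt(19) = 4.3589
e = c/a = sqrt(19)/10 = 0.4359

e = 0.4359


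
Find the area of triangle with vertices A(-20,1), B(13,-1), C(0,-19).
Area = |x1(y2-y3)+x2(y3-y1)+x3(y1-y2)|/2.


-20*(-1+ 19) = -360
13*(-19-1) = -260
0*(1+ 1) = 0
sum = -620
Area = |-620|/2 = 310.0000

310.0000 sq units


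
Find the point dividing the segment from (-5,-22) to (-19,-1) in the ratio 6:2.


Px = (6*(-19) + 2*(-5))/8 = -124/8 = -15.5000
Py = (6*(-1) + 2*(-22))/8 = -50/8 = -6.2500

P = (-15.5000, -6.2500)


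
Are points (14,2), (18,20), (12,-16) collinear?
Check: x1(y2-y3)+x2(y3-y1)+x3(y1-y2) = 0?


14*(20+ 16) + 18*(-16-2) + 12*(2-20)
= 504 - 324 - 216 = -36

No, not collinear (determinant = -36)


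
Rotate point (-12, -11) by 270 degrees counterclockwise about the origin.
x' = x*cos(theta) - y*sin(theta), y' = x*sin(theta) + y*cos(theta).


cos(270) = 0, sin(270) = -1
x' = -12*0 + 11*(-1) = -11
y' = -12*(-1) - 11*0 = 12

(-11, 12)


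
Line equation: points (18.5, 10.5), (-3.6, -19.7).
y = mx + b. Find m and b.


m = (-30.2)/(-22.1) = 1.3665
b = y1 - m*x1 = 10.5 - (-30.2*18.5)/(-22.1) = 10.5 - 25.2805 = -14.7805

y = 1.3665x - 14.7805


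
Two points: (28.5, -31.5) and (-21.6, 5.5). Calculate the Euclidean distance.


dx = -21.6 - 28.5 = -50.1
dy = 5.5 + 31.5 = 37.0
d = sqrt(2510.01 + 1369.0) = sqrt(3879.01) = 62.2817

62.2817


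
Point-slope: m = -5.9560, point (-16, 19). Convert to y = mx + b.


y - 19 = -5.9560(x + 16)
y = -5.9560x + 19 + 5.9560*(-16)
y = -5.9560x - 76.2960

y = -5.9560x - 76.2960


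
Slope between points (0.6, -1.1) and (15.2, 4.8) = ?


dy = 4.8 + 1.1 = 5.9
dx = 15.2 - 0.6 = 14.6
m = 5.9/14.6 = 0.4041

m = 0.4041


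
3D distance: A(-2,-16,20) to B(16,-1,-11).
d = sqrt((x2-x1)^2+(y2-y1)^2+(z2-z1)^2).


dx=18, dy=15, dz=-31
d = sqrt(324+225+961) = sqrt(1510) = 38.8587

38.8587


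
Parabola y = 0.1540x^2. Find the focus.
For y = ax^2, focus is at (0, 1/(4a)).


a = 0.1540
4a = 0.6160
focus = (0, 1/0.6160) = (0, 1.6234)

Focus = (0, 1.6234)


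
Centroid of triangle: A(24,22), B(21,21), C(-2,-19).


Gx = (24+21- 2)/3 = 43/3 = 14.3333
Gy = (22+21- 19)/3 = 24/3 = 8.0000

G = (14.3333, 8.0000)


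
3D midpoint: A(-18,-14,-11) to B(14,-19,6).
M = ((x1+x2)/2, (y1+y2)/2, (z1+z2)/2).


Mx = (-18+14)/2 = -2.0000
My = (-14- 19)/2 = -16.5000
Mz = (-11+6)/2 = -2.5000

M = (-2.0000, -16.5000, -2.5000)


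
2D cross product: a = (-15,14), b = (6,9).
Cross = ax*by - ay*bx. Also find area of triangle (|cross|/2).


cross = -15*9 - 14*6 = -135 - 84 = -219
Triangle area = |-219|/2 = 219/2 = 109.5000

cross = -219, triangle area = 109.5000


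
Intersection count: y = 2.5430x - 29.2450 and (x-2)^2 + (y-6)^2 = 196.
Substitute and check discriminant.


Substitute y = 2.5430x - 29.2450: (x-2)^2 + (2.5430x- 29.2450-6)^2 = 196
Expand to Ax^2 + Bx + C = 0, where b-k = -35.245
A = 1+m^2 = 7.466849
B = 2(m(b-k) - h) = 2(2.5430*(-35.245) - 2) = -183.25607
C = h^2 + (b-k)^2 - r^2 = 4 + 1242.210025 - 196 = 1050.210025
disc = B^2-4AC = 33582.7872 - 31367.0387 = 2215.7485
disc > 0

2 intersection points
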